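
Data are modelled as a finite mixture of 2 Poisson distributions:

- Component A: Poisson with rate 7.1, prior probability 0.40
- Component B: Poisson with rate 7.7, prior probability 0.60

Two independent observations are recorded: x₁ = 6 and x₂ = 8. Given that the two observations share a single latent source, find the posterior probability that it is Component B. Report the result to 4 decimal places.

Posterior ∝ prior × likelihood, so P(k | x) ∝ π_k f_k(x); normalise over all components.
Since both observations come from the same component, the likelihood for component k is f_k(x₁)·f_k(x₂).
  f_A = [e^(−7.1)·7.1^6/6! = 0.1468] × [0.132146] = 0.0193991
  f_B = [e^(−7.7)·7.7^6/6! = 0.131082] × [0.138783] = 0.0181921
Multiply by the mixture weights:
  π_A·f_A = 0.40 × 0.0193991 = 0.00775965
  π_B·f_B = 0.60 × 0.0181921 = 0.0109152
Denominator: 0.00775965 + 0.0109152 = 0.0186749
P(Component B | data) ≈ 0.5845

0.5845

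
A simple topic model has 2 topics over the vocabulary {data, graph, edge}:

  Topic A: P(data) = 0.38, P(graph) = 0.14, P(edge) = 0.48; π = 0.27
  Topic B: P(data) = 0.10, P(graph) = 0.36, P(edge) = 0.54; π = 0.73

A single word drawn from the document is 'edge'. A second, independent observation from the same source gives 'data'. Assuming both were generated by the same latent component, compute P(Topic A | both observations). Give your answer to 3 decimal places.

P(component k | x) = P(Z=k)·f_k(x) / marginal(x), where marginal(x) = Σ_j P(Z=j)·f_j(x).
Since both observations come from the same component, the likelihood for component k is f_k(x₁)·f_k(x₂).
  p_A = [0.48] × [0.38] = 0.1824
  p_B = [0.54] × [0.1] = 0.054
Unnormalised posteriors:
  P(Z=A)·p_A = 0.27 × 0.1824 = 0.049248
  P(Z=B)·p_B = 0.73 × 0.054 = 0.03942
Marginal: 0.049248 + 0.03942 = 0.088668
P(Topic A | x₁,x₂) ≈ 0.555

0.555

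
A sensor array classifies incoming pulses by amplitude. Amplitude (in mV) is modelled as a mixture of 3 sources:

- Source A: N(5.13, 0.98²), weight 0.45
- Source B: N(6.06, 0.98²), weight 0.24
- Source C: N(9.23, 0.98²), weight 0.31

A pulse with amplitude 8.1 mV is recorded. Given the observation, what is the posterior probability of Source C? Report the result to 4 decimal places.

0.8326

Posterior ∝ prior × likelihood, so P(k | x) ∝ P(Z=k) f_k(x); normalise over all components.
Normal densities:
  L_A = 0.00412355
  L_B = 0.0466383
  L_C = 0.2094
Weight by the priors:
  P(Z=A)·L_A = 0.45 × 0.00412355 = 0.0018556
  P(Z=B)·L_B = 0.24 × 0.0466383 = 0.0111932
  P(Z=C)·L_C = 0.31 × 0.2094 = 0.0649139
Sum: 0.0018556 + 0.0111932 + 0.0649139 = 0.0779627
Responsibility of Source C: 0.0649139 / 0.0779627 ≈ 0.8326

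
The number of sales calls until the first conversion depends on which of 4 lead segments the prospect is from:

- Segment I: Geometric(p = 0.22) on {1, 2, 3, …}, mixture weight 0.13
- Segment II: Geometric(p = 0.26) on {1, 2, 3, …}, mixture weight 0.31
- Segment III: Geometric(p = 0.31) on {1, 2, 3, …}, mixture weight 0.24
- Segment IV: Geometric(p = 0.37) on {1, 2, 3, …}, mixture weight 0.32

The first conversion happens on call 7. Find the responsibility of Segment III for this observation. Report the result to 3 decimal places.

0.229

Apply Bayes' rule: the posterior for each component is proportional to its prior times its likelihood at x.
Component likelihoods at x = 7:
  f_I = 0.22·(1−0.22)^6 = 0.22·0.2252 = 0.0495439
  f_II = 0.26·(1−0.26)^6 = 0.26·0.164206 = 0.0426937
  f_III = 0.31·(1−0.31)^6 = 0.31·0.107918 = 0.0334546
  f_IV = 0.37·(1−0.37)^6 = 0.37·0.0625235 = 0.0231337
Weight by the priors:
  P(Z=I)·f_I = 0.13 × 0.0495439 = 0.00644071
  P(Z=II)·f_II = 0.31 × 0.0426937 = 0.013235
  P(Z=III)·f_III = 0.24 × 0.0334546 = 0.00802911
  P(Z=IV)·f_IV = 0.32 × 0.0231337 = 0.00740278
Sum: 0.00644071 + 0.013235 + 0.00802911 + 0.00740278 = 0.0351076
So the posterior for Segment III is 0.00802911 / 0.0351076 ≈ 0.229.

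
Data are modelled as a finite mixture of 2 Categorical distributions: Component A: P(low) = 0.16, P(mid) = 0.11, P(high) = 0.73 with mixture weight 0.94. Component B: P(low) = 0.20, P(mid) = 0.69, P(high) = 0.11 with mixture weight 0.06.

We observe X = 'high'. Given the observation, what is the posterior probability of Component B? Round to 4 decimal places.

By Bayes' theorem, P(k | x) = w_k f_k(x) / Σ_j w_j f_j(x).
Categorical probabilities:
  L_A = P(high | comp) = 0.73
  L_B = P(high | comp) = 0.11
Unnormalised posteriors:
  w_A·L_A = 0.94 × 0.73 = 0.6862
  w_B·L_B = 0.06 × 0.11 = 0.0066
Normaliser: 0.6862 + 0.0066 = 0.6928
So the posterior for Component B is 0.0066 / 0.6928 ≈ 0.0095.

0.0095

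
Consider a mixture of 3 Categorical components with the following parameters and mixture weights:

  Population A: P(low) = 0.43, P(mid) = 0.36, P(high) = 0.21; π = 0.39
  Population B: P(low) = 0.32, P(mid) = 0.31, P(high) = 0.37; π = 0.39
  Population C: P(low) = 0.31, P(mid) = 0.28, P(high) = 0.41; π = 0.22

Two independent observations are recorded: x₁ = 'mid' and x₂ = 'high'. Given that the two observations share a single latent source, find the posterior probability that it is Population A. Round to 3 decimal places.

0.296

By Bayes' theorem, P(k | x) = π_k f_k(x) / Σ_j π_j f_j(x).
Since both observations come from the same component, the likelihood for component k is f_k(x₁)·f_k(x₂).
  f_A = [P(mid | comp) = 0.36] × [0.21] = 0.0756
  f_B = [P(mid | comp) = 0.31] × [0.37] = 0.1147
  f_C = [P(mid | comp) = 0.28] × [0.41] = 0.1148
Prior × likelihood for each component:
  π_A·f_A = 0.39 × 0.0756 = 0.029484
  π_B·f_B = 0.39 × 0.1147 = 0.044733
  π_C·f_C = 0.22 × 0.1148 = 0.025256
Marginal: 0.029484 + 0.044733 + 0.025256 = 0.099473
So the posterior for Population A is 0.029484 / 0.099473 ≈ 0.296.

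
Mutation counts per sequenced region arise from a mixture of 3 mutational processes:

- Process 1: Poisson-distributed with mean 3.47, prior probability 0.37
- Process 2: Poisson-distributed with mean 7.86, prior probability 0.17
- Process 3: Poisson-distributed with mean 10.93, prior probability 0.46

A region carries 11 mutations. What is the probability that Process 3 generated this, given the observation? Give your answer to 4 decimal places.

The responsibility of component k is w_k f_k(x) divided by Σ_j w_j f_j(x).
Evaluate each component's likelihood at the observed value:
  p_1 = e^(−3.47)·3.47^11/11! = 0.000684647
  p_2 = e^(−7.86)·7.86^11/11! = 0.0683813
  p_3 = e^(−10.93)·10.93^11/11! = 0.119351
Multiply by the mixture weights:
  w_1·p_1 = 0.37 × 0.000684647 = 0.000253319
  w_2·p_2 = 0.17 × 0.0683813 = 0.0116248
  w_3·p_3 = 0.46 × 0.119351 = 0.0549016
Marginal: 0.000253319 + 0.0116248 + 0.0549016 = 0.0667798
P(Process 3 | x) = 0.0549016 / 0.0667798 ≈ 0.8221

0.8221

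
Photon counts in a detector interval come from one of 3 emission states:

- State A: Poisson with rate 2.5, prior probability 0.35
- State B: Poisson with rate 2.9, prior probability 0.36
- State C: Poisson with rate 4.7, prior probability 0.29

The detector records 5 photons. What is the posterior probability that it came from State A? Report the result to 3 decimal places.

Apply Bayes' rule: the posterior for each component is proportional to its prior times its likelihood at x.
Poisson probabilities:
  L_A = e^(−2.5)·2.5^5/5! = 0.0668009
  L_B = e^(−2.9)·2.9^5/5! = 0.0940491
  L_C = e^(−4.7)·4.7^5/5! = 0.17383
Multiply by the mixture weights:
  π_A·L_A = 0.35 × 0.0668009 = 0.0233803
  π_B·L_B = 0.36 × 0.0940491 = 0.0338577
  π_C·L_C = 0.29 × 0.17383 = 0.0504106
Evidence: 0.0233803 + 0.0338577 + 0.0504106 = 0.107649
P(State A | data) = 0.0233803 / 0.107649 ≈ 0.217

0.217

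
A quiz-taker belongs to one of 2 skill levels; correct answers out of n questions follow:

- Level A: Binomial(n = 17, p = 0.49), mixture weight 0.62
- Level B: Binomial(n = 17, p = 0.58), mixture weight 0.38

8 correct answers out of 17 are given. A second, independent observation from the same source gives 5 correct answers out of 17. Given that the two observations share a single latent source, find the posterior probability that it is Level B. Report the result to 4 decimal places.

0.0851

The responsibility of component k is π_k f_k(x) divided by Σ_j π_j f_j(x).
Since both observations come from the same component, the likelihood for component k is f_k(x₁)·f_k(x₂).
  L_A = [0.188575] × [0.0541219] = 0.0102061
  L_B = [0.126605] × [0.0122372] = 0.0015493
Weight by the priors:
  π_A·L_A = 0.62 × 0.0102061 = 0.00632776
  π_B·L_B = 0.38 × 0.0015493 = 0.000588732
Evidence: 0.00632776 + 0.000588732 = 0.00691649
P(Level B | x) ≈ 0.0851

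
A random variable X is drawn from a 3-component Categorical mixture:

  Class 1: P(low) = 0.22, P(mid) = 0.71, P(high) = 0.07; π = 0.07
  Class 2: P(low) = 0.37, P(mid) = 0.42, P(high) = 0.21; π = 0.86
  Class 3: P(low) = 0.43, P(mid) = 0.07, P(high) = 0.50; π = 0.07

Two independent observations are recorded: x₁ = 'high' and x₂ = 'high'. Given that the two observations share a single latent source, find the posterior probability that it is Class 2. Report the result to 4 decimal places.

0.6801

Posterior ∝ prior × likelihood, so P(k | x) ∝ π_k f_k(x); normalise over all components.
Since both observations come from the same component, the likelihood for component k is f_k(x₁)·f_k(x₂).
  L_1 = [P(high | comp) = 0.07] × [0.07] = 0.0049
  L_2 = [P(high | comp) = 0.21] × [0.21] = 0.0441
  L_3 = [P(high | comp) = 0.50] × [0.5] = 0.25
Prior × likelihood for each component:
  π_1·L_1 = 0.07 × 0.0049 = 0.000343
  π_2·L_2 = 0.86 × 0.0441 = 0.037926
  π_3·L_3 = 0.07 × 0.25 = 0.0175
Evidence: 0.000343 + 0.037926 + 0.0175 = 0.055769
So the posterior for Class 2 is 0.037926 / 0.055769 ≈ 0.6801.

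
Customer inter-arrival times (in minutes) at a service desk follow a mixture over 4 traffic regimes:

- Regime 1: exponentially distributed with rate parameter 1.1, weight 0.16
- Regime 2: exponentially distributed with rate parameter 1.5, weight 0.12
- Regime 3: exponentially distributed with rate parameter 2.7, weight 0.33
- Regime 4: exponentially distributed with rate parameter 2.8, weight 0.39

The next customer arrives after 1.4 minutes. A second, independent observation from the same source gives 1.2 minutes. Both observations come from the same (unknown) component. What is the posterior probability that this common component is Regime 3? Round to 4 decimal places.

P(component k | x) = w_k·f_k(x) / marginal(x), where marginal(x) = Σ_j w_j·f_j(x).
Since both observations come from the same component, the likelihood for component k is f_k(x₁)·f_k(x₂).
  p_1 = [0.235819] × [0.293849] = 0.0692952
  p_2 = [0.183685] × [0.247948] = 0.0455443
  p_3 = [0.0616213] × [0.105743] = 0.00651599
  p_4 = [0.0555551] × [0.0972587] = 0.00540321
Prior × likelihood for each component:
  w_1·p_1 = 0.16 × 0.0692952 = 0.0110872
  w_2·p_2 = 0.12 × 0.0455443 = 0.00546532
  w_3·p_3 = 0.33 × 0.00651599 = 0.00215028
  w_4·p_4 = 0.39 × 0.00540321 = 0.00210725
Sum: 0.0110872 + 0.00546532 + 0.00215028 + 0.00210725 = 0.0208101
P(Regime 3 | x₁, x₂) = 0.00215028 / 0.0208101 ≈ 0.1033

0.1033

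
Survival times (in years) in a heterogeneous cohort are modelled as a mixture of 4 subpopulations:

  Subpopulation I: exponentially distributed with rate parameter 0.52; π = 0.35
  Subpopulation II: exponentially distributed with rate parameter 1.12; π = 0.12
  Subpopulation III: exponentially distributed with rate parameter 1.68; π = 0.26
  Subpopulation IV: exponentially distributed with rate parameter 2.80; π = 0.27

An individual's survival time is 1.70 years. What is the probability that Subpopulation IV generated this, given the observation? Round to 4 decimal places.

Posterior ∝ prior × likelihood, so P(k | x) ∝ π_k f_k(x); normalise over all components.
Exponential densities:
  L_I = 0.214826
  L_II = 0.166848
  L_III = 0.0965971
  L_IV = 0.0239837
Prior × likelihood for each component:
  π_I·L_I = 0.35 × 0.214826 = 0.0751891
  π_II·L_II = 0.12 × 0.166848 = 0.0200218
  π_III·L_III = 0.26 × 0.0965971 = 0.0251153
  π_IV·L_IV = 0.27 × 0.0239837 = 0.0064756
Evidence: 0.0751891 + 0.0200218 + 0.0251153 + 0.0064756 = 0.126802
P(Subpopulation IV | the observation) ≈ 0.0511

0.0511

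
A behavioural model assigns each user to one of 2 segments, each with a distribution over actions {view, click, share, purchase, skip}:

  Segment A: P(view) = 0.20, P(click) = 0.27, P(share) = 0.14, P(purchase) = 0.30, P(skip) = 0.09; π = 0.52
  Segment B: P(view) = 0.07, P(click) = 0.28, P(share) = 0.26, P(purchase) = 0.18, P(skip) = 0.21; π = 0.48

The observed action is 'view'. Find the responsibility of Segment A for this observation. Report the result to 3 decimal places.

0.756

Posterior ∝ prior × likelihood, so P(k | x) ∝ π_k f_k(x); normalise over all components.
Categorical probabilities:
  p_A = P(view | comp) = 0.20
  p_B = P(view | comp) = 0.07
Prior × likelihood for each component:
  π_A·p_A = 0.52 × 0.2 = 0.104
  π_B·p_B = 0.48 × 0.07 = 0.0336
Evidence: 0.104 + 0.0336 = 0.1376
P(Segment A | 'view') ≈ 0.756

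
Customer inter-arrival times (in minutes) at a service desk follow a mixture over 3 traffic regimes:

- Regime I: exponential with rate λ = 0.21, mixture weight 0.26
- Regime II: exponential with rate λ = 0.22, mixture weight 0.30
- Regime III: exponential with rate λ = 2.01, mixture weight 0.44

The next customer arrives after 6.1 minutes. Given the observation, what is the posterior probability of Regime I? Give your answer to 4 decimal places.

Apply Bayes' rule: the posterior for each component is proportional to its prior times its likelihood at x.
Exponential densities:
  f_I = 0.21·e^(−0.21·6.1) = 0.21·e^(−1.2810) = 0.0583295
  f_II = 0.22·e^(−0.22·6.1) = 0.22·e^(−1.3420) = 0.057491
  f_III = 2.01·e^(−2.01·6.1) = 2.01·e^(−12.2610) = 9.51287e-06
Weight by the priors:
  π_I·f_I = 0.26 × 0.0583295 = 0.0151657
  π_II·f_II = 0.30 × 0.057491 = 0.0172473
  π_III·f_III = 0.44 × 9.51287e-06 = 4.18566e-06
Marginal: 0.0151657 + 0.0172473 + 4.18566e-06 = 0.0324171
So the posterior for Regime I is 0.0151657 / 0.0324171 ≈ 0.4678.

0.4678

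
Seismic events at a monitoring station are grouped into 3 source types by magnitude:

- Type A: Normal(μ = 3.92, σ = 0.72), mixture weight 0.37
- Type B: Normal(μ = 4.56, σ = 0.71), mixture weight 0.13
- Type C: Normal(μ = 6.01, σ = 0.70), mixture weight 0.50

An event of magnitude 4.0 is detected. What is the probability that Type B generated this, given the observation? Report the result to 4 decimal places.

P(component k | x) = P(Z=k)·f_k(x) / marginal(x), where marginal(x) = Σ_j P(Z=j)·f_j(x).
Evaluate each component's likelihood at the observed value:
  f_A = 0.550677
  f_B = 0.411685
  f_C = 0.00923445
Unnormalised posteriors:
  P(Z=A)·f_A = 0.37 × 0.550677 = 0.20375
  P(Z=B)·f_B = 0.13 × 0.411685 = 0.053519
  P(Z=C)·f_C = 0.50 × 0.00923445 = 0.00461722
Sum: 0.20375 + 0.053519 + 0.00461722 = 0.261887
So the posterior for Type B is 0.053519 / 0.261887 ≈ 0.2044.

0.2044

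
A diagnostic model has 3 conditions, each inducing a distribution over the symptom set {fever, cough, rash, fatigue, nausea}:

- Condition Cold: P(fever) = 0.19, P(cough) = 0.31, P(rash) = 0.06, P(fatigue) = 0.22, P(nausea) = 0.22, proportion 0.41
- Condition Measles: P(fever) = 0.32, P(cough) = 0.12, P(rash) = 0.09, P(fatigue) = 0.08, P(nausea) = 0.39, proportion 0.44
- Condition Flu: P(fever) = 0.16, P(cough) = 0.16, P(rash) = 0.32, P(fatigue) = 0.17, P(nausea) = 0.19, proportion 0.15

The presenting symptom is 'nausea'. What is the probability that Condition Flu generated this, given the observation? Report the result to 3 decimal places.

0.098

Apply Bayes' rule: the posterior for each component is proportional to its prior times its likelihood at x.
Evaluate each component's likelihood at the observed value:
  p_Cold = P(nausea | comp) = 0.22
  p_Measles = P(nausea | comp) = 0.39
  p_Flu = P(nausea | comp) = 0.19
Unnormalised posteriors:
  π_Cold·p_Cold = 0.41 × 0.22 = 0.0902
  π_Measles·p_Measles = 0.44 × 0.39 = 0.1716
  π_Flu·p_Flu = 0.15 × 0.19 = 0.0285
Denominator: 0.0902 + 0.1716 + 0.0285 = 0.2903
So the posterior for Condition Flu is 0.0285 / 0.2903 ≈ 0.098.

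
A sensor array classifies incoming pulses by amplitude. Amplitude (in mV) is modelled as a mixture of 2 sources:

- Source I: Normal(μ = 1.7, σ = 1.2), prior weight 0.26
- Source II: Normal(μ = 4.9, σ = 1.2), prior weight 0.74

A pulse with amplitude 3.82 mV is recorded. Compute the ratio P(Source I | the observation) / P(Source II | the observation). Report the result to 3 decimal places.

0.111

The posterior odds equal the prior odds times the likelihood ratio: (π_i/π_j)·(f_i(x)/f_j(x)).
Evaluate each component's likelihood at the observed value:
  f_I = 0.0698213
  f_II = 0.221738
Posterior odds = (π_I·f_I) / (π_II·f_II) = (0.26·0.0698213) / (0.74·0.221738) = 0.0181535 / 0.164086 ≈ 0.111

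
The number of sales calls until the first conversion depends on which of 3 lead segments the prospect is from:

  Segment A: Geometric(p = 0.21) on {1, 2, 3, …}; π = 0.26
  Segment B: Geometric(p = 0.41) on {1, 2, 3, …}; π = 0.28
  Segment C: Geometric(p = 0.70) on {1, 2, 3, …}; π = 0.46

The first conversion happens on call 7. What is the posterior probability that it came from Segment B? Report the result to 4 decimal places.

0.2639

P(component k | x) = P(Z=k)·f_k(x) / marginal(x), where marginal(x) = Σ_j P(Z=j)·f_j(x).
Component likelihoods at x = 7:
  p_A = 0.21·(1−0.21)^6 = 0.21·0.243087 = 0.0510484
  p_B = 0.41·(1−0.41)^6 = 0.41·0.0421805 = 0.017294
  p_C = 0.70·(1−0.70)^6 = 0.70·0.000729 = 0.0005103
Multiply by the mixture weights:
  P(Z=A)·p_A = 0.26 × 0.0510484 = 0.0132726
  P(Z=B)·p_B = 0.28 × 0.017294 = 0.00484233
  P(Z=C)·p_C = 0.46 × 0.0005103 = 0.000234738
Sum: 0.0132726 + 0.00484233 + 0.000234738 = 0.0183496
So the posterior for Segment B is 0.00484233 / 0.0183496 ≈ 0.2639.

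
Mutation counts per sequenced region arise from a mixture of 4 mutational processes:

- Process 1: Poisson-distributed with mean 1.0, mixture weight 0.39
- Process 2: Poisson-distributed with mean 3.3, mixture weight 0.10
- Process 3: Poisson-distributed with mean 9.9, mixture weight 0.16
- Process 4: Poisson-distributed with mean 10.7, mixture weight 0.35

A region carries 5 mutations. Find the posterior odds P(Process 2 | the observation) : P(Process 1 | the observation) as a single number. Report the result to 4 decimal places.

Posterior odds = (w_i f_i(x)) / (w_j f_j(x)); the normalising sum cancels.
Evaluate each component's likelihood at the observed value:
  p_1 = 0.00306566
  p_2 = 0.120286
  p_3 = 0.039763
  p_4 = 0.0263504
0.0120286 / 0.00119561 ≈ 10.0607

10.0607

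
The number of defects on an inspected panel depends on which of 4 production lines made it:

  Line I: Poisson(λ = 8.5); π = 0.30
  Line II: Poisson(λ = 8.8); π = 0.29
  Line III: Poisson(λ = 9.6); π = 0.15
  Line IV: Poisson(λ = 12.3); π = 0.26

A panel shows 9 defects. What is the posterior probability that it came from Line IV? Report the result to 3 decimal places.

By Bayes' theorem, P(k | x) = π_k f_k(x) / Σ_j π_j f_j(x).
Component likelihoods at x = 9 defects:
  L_I = 0.129869
  L_II = 0.131459
  L_III = 0.129256
  L_IV = 0.0808278
Weight by the priors:
  π_I·L_I = 0.30 × 0.129869 = 0.0389606
  π_II·L_II = 0.29 × 0.131459 = 0.038123
  π_III·L_III = 0.15 × 0.129256 = 0.0193884
  π_IV·L_IV = 0.26 × 0.0808278 = 0.0210152
Denominator: 0.0389606 + 0.038123 + 0.0193884 + 0.0210152 = 0.117487
So the posterior for Line IV is 0.0210152 / 0.117487 ≈ 0.179.

0.179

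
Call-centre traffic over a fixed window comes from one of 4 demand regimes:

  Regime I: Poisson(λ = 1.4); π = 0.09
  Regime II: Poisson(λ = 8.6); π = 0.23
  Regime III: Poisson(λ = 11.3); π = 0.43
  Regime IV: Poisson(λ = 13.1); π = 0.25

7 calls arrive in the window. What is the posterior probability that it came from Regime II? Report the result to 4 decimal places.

0.4806

The responsibility of component k is π_k f_k(x) divided by Σ_j π_j f_j(x).
Evaluate each component's likelihood at the observed value:
  L_I = e^(−1.4)·1.4^7/7! = 0.000515767
  L_II = e^(−8.6)·8.6^7/7! = 0.127094
  L_III = e^(−11.3)·11.3^7/7! = 0.0577552
  L_IV = e^(−13.1)·13.1^7/7! = 0.0268665
Prior × likelihood for each component:
  π_I·L_I = 0.09 × 0.000515767 = 4.6419e-05
  π_II·L_II = 0.23 × 0.127094 = 0.0292317
  π_III·L_III = 0.43 × 0.0577552 = 0.0248347
  π_IV·L_IV = 0.25 × 0.0268665 = 0.00671662
Evidence: 4.6419e-05 + 0.0292317 + 0.0248347 + 0.00671662 = 0.0608295
P(Regime II | x) ≈ 0.4806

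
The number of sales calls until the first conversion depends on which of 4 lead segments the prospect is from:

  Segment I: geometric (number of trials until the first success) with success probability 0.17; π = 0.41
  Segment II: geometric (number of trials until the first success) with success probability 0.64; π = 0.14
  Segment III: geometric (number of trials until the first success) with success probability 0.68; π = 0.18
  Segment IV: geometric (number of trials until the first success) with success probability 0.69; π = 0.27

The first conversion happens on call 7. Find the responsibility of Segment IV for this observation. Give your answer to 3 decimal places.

0.007

By Bayes' theorem, P(k | x) = P(Z=k) f_k(x) / Σ_j P(Z=j) f_j(x).
Geometric probabilities:
  f_I = 0.17·(1−0.17)^6 = 0.17·0.32694 = 0.0555799
  f_II = 0.64·(1−0.64)^6 = 0.64·0.00217678 = 0.00139314
  f_III = 0.68·(1−0.68)^6 = 0.68·0.00107374 = 0.000730144
  f_IV = 0.69·(1−0.69)^6 = 0.69·0.000887504 = 0.000612378
Unnormalised posteriors:
  P(Z=I)·f_I = 0.41 × 0.0555799 = 0.0227877
  P(Z=II)·f_II = 0.14 × 0.00139314 = 0.00019504
  P(Z=III)·f_III = 0.18 × 0.000730144 = 0.000131426
  P(Z=IV)·f_IV = 0.27 × 0.000612378 = 0.000165342
Marginal: 0.0227877 + 0.00019504 + 0.000131426 + 0.000165342 = 0.0232796
Responsibility of Segment IV: 0.000165342 / 0.0232796 ≈ 0.007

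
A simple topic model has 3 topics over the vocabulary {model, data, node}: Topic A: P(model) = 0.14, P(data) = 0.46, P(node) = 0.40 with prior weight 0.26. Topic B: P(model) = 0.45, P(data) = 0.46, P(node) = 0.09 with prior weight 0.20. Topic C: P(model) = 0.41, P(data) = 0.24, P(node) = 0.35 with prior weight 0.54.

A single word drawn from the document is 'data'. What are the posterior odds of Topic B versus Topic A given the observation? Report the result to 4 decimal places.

Only the two components matter; the odds are (w_i f_i(x)) / (w_j f_j(x)).
Categorical probabilities:
  L_A = 0.46
  L_B = 0.46
  L_C = 0.24
Posterior odds = (w_B·L_B) / (w_A·L_A) = (0.20·0.46) / (0.26·0.46) = 0.092 / 0.1196 ≈ 0.7692

0.7692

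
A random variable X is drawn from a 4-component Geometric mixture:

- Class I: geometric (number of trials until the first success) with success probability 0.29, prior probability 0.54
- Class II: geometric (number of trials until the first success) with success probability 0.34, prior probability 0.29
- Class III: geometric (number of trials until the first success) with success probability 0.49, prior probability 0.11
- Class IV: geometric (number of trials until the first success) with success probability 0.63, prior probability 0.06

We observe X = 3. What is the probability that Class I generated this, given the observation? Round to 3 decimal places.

Apply Bayes' rule: the posterior for each component is proportional to its prior times its likelihood at x.
Component likelihoods at x = 3:
  f_I = 0.29·(1−0.29)^2 = 0.29·0.5041 = 0.146189
  f_II = 0.34·(1−0.34)^2 = 0.34·0.4356 = 0.148104
  f_III = 0.49·(1−0.49)^2 = 0.49·0.2601 = 0.127449
  f_IV = 0.63·(1−0.63)^2 = 0.63·0.1369 = 0.086247
Multiply by the mixture weights:
  π_I·f_I = 0.54 × 0.146189 = 0.0789421
  π_II·f_II = 0.29 × 0.148104 = 0.0429502
  π_III·f_III = 0.11 × 0.127449 = 0.0140194
  π_IV·f_IV = 0.06 × 0.086247 = 0.00517482
Marginal: 0.0789421 + 0.0429502 + 0.0140194 + 0.00517482 = 0.141086
P(Class I | data) = 0.0789421 / 0.141086 ≈ 0.560

0.560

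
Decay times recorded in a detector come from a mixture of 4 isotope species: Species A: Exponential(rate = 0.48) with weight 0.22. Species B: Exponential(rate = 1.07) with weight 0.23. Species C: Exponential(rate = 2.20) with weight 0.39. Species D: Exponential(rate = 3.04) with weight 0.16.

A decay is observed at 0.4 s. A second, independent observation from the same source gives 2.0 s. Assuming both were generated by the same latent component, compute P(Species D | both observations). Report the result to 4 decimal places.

Apply Bayes' rule: the posterior for each component is proportional to its prior times its likelihood at x.
Since both observations come from the same component, the likelihood for component k is f_k(x₁)·f_k(x₂).
  p_A = [0.48·e^(−0.48·0.4) = 0.48·e^(−0.1920) = 0.396147] × [0.183789] = 0.0728074
  p_B = [1.07·e^(−1.07·0.4) = 1.07·e^(−0.4280) = 0.697438] × [0.125891] = 0.087801
  p_C = [2.20·e^(−2.20·0.4) = 2.20·e^(−0.8800) = 0.912522] × [0.0270101] = 0.0246474
  p_D = [3.04·e^(−3.04·0.4) = 3.04·e^(−1.2160) = 0.901097] × [0.00695606] = 0.00626808
Multiply by the mixture weights:
  P(Z=A)·p_A = 0.22 × 0.0728074 = 0.0160176
  P(Z=B)·p_B = 0.23 × 0.087801 = 0.0201942
  P(Z=C)·p_C = 0.39 × 0.0246474 = 0.00961247
  P(Z=D)·p_D = 0.16 × 0.00626808 = 0.00100289
Normaliser: 0.0160176 + 0.0201942 + 0.00961247 + 0.00100289 = 0.0468272
So the posterior for Species D is 0.00100289 / 0.0468272 ≈ 0.0214.

0.0214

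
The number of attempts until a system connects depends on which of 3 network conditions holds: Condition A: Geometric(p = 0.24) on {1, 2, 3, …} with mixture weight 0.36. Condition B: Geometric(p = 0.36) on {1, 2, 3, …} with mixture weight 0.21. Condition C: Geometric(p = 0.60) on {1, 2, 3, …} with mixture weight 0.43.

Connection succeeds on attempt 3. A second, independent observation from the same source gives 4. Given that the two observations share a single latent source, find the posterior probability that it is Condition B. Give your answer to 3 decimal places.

By Bayes' theorem, P(k | x) = w_k f_k(x) / Σ_j w_j f_j(x).
Since both observations come from the same component, the likelihood for component k is f_k(x₁)·f_k(x₂).
  p_A = [0.24·(1−0.24)^2 = 0.24·0.5776 = 0.138624] × [0.105354] = 0.0146046
  p_B = [0.36·(1−0.36)^2 = 0.36·0.4096 = 0.147456] × [0.0943718] = 0.0139157
  p_C = [0.60·(1−0.60)^2 = 0.60·0.16 = 0.096] × [0.0384] = 0.0036864
Multiply by the mixture weights:
  w_A·p_A = 0.36 × 0.0146046 = 0.00525767
  w_B·p_B = 0.21 × 0.0139157 = 0.0029223
  w_C·p_C = 0.43 × 0.0036864 = 0.00158515
Sum: 0.00525767 + 0.0029223 + 0.00158515 = 0.00976511
Responsibility of Condition B: 0.0029223 / 0.00976511 ≈ 0.299

0.299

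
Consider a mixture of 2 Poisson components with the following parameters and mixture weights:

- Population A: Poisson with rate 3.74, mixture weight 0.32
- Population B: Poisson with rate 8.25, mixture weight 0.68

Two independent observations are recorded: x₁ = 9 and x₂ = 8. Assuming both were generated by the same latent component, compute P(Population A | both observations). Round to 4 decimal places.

0.0056

Posterior ∝ prior × likelihood, so P(k | x) ∝ w_k f_k(x); normalise over all components.
Since both observations come from the same component, the likelihood for component k is f_k(x₁)·f_k(x₂).
  L_A = [e^(−3.74)·3.74^9/9! = 0.00937174] × [0.0225523] = 0.000211354
  L_B = [e^(−8.25)·8.25^9/9! = 0.127466] × [0.139053] = 0.0177245
Unnormalised posteriors:
  w_A·L_A = 0.32 × 0.000211354 = 6.76334e-05
  w_B·L_B = 0.68 × 0.0177245 = 0.0120527
Sum: 6.76334e-05 + 0.0120527 = 0.0121203
So the posterior for Population A is 6.76334e-05 / 0.0121203 ≈ 0.0056.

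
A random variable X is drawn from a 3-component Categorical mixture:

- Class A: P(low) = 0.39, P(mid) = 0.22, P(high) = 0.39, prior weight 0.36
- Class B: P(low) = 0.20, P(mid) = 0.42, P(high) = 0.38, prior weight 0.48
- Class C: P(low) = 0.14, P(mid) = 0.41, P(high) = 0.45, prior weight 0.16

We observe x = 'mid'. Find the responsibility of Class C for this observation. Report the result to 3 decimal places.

Apply Bayes' rule: the posterior for each component is proportional to its prior times its likelihood at x.
Categorical probabilities:
  p_A = P(mid | comp) = 0.22
  p_B = P(mid | comp) = 0.42
  p_C = P(mid | comp) = 0.41
Unnormalised posteriors:
  π_A·p_A = 0.36 × 0.22 = 0.0792
  π_B·p_B = 0.48 × 0.42 = 0.2016
  π_C·p_C = 0.16 × 0.41 = 0.0656
Normaliser: 0.0792 + 0.2016 + 0.0656 = 0.3464
P(Class C | the observation) = 0.0656 / 0.3464 ≈ 0.189

0.189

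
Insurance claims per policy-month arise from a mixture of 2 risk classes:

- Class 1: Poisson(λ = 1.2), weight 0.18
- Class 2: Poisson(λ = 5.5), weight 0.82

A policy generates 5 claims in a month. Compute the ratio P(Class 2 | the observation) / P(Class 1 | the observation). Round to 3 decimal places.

Since P(k|x) ∝ π_k f_k(x), the posterior odds are π_i f_i(x) / (π_j f_j(x)).
Poisson probabilities:
  L_1 = e^(−1.2)·1.2^5/5! = 0.00624556
  L_2 = e^(−5.5)·5.5^5/5! = 0.171401
0.140549 / 0.0011242 ≈ 125.021

125.021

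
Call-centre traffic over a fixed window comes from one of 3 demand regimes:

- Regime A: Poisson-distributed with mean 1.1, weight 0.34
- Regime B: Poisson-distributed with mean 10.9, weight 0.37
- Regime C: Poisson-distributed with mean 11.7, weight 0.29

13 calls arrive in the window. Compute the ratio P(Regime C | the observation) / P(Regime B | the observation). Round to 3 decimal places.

0.884

Posterior odds = (w_i f_i(x)) / (w_j f_j(x)); the normalising sum cancels.
Component likelihoods at x = 13 calls:
  f_A = e^(−1.1)·1.1^13/13! = 1.84544e-10
  f_B = e^(−10.9)·10.9^13/13! = 0.0908771
  f_C = e^(−11.7)·11.7^13/13! = 0.102539
0.0297364 / 0.0336245 ≈ 0.884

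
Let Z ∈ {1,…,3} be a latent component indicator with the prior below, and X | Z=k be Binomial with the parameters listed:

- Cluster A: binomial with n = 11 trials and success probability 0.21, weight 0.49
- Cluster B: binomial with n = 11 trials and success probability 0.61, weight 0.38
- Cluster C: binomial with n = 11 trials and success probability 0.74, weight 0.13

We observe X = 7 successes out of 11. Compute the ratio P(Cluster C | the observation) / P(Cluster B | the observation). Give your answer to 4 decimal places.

0.2613

Posterior odds = (π_i f_i(x)) / (π_j f_j(x)); the normalising sum cancels.
Evaluate each component's likelihood at the observed value:
  p_A = C(11,7)·0.21^7·0.79^4 = 330·1.80109e-05·0.389501 = 0.00231503
  p_B = C(11,7)·0.61^7·0.39^4 = 330·0.0314274·0.0231344 = 0.239928
  p_C = C(11,7)·0.74^7·0.26^4 = 330·0.121513·0.00456976 = 0.183244
0.0238217 / 0.0911727 ≈ 0.2613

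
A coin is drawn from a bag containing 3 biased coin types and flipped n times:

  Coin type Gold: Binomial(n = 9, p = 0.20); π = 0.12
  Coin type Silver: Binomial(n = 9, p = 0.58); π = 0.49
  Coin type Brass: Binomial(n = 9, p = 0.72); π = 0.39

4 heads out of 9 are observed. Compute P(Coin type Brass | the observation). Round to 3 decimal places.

0.186

Apply Bayes' rule: the posterior for each component is proportional to its prior times its likelihood at x.
Component likelihoods at x = 4 heads out of 9:
  p_Gold = 0.0660603
  p_Silver = 0.18635
  p_Brass = 0.0582761
Multiply by the mixture weights:
  π_Gold·p_Gold = 0.12 × 0.0660603 = 0.00792723
  π_Silver·p_Silver = 0.49 × 0.18635 = 0.0913114
  π_Brass·p_Brass = 0.39 × 0.0582761 = 0.0227277
Marginal: 0.00792723 + 0.0913114 + 0.0227277 = 0.121966
So the posterior for Coin type Brass is 0.0227277 / 0.121966 ≈ 0.186.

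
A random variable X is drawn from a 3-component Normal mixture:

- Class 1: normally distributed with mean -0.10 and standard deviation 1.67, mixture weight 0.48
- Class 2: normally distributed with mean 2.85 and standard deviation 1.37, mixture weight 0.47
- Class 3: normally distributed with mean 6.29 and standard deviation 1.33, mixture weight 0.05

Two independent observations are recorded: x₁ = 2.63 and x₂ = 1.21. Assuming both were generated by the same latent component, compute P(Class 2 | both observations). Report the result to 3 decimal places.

0.784

The responsibility of component k is π_k f_k(x) divided by Σ_j π_j f_j(x).
Since both observations come from the same component, the likelihood for component k is f_k(x₁)·f_k(x₂).
  f_1 = [(1/(1.67·√(2π)))·exp(−(2.63−-0.10)²/(2·1.67²)) = 0.238888·exp(-1.33617) = 0.0627916] × [0.175621] = 0.0110275
  f_2 = [(1/(1.37·√(2π)))·exp(−(2.63−2.85)²/(2·1.37²)) = 0.291199·exp(-0.01289) = 0.287468] × [0.142239] = 0.0408891
  f_3 = [(1/(1.33·√(2π)))·exp(−(2.63−6.29)²/(2·1.33²)) = 0.299957·exp(-3.78642) = 0.006802] × [0.000203755] = 1.38594e-06
Weight by the priors:
  π_1·f_1 = 0.48 × 0.0110275 = 0.0052932
  π_2·f_2 = 0.47 × 0.0408891 = 0.0192179
  π_3·f_3 = 0.05 × 1.38594e-06 = 6.92969e-08
Marginal: 0.0052932 + 0.0192179 + 6.92969e-08 = 0.0245111
Responsibility of Class 2: 0.0192179 / 0.0245111 ≈ 0.784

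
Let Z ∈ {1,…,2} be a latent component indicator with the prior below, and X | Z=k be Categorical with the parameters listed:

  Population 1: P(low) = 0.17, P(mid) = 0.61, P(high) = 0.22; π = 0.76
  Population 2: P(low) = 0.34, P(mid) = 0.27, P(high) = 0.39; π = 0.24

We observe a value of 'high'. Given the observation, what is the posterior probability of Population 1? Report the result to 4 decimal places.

By Bayes' theorem, P(k | x) = π_k f_k(x) / Σ_j π_j f_j(x).
Component likelihoods at x = 'high':
  f_1 = 0.22
  f_2 = 0.39
Prior × likelihood for each component:
  π_1·f_1 = 0.76 × 0.22 = 0.1672
  π_2·f_2 = 0.24 × 0.39 = 0.0936
Evidence: 0.1672 + 0.0936 = 0.2608
Responsibility of Population 1: 0.1672 / 0.2608 ≈ 0.6411

0.6411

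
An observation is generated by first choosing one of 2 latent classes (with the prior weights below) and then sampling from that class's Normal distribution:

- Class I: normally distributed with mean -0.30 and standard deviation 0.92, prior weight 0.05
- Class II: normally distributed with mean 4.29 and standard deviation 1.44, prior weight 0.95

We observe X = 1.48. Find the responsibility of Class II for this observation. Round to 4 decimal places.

0.9216

Apply Bayes' rule: the posterior for each component is proportional to its prior times its likelihood at x.
Normal densities:
  L_I = 0.0667201
  L_II = 0.0412732
Weight by the priors:
  w_I·L_I = 0.05 × 0.0667201 = 0.00333601
  w_II·L_II = 0.95 × 0.0412732 = 0.0392096
Normaliser: 0.00333601 + 0.0392096 = 0.0425456
P(Class II | 1.48) = 0.0392096 / 0.0425456 ≈ 0.9216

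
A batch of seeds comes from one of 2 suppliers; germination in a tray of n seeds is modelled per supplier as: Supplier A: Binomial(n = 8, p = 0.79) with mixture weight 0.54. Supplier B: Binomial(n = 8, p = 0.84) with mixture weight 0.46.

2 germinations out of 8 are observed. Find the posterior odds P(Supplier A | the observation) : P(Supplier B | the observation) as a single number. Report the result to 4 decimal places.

Since P(k|x) ∝ P(Z=k) f_k(x), the posterior odds are P(Z=i) f_i(x) / (P(Z=j) f_j(x)).
Evaluate each component's likelihood at the observed value:
  p_A = C(8,2)·0.79^2·0.21^6 = 28·0.6241·8.57661e-05 = 0.00149875
  p_B = C(8,2)·0.84^2·0.16^6 = 28·0.7056·1.67772e-05 = 0.000331464
Posterior odds = (P(Z=A)·p_A) / (P(Z=B)·p_B) = (0.54·0.00149875) / (0.46·0.000331464) = 0.000809323 / 0.000152473 ≈ 5.3080

5.3080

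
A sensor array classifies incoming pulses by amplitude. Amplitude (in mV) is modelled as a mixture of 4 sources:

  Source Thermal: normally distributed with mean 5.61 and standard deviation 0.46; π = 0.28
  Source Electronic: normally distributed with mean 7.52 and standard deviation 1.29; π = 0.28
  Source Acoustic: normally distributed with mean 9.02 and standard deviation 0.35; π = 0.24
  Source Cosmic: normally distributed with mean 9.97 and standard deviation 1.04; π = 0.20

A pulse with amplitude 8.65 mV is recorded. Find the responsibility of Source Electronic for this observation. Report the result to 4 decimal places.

0.2363

Posterior ∝ prior × likelihood, so P(k | x) ∝ π_k f_k(x); normalise over all components.
Normal densities:
  p_Thermal = (1/(0.46·√(2π)))·exp(−(8.65−5.61)²/(2·0.46²)) = 0.867266·exp(-21.83743) = 2.84628e-10
  p_Electronic = (1/(1.29·√(2π)))·exp(−(8.65−7.52)²/(2·1.29²)) = 0.309258·exp(-0.38366) = 0.210717
  p_Acoustic = (1/(0.35·√(2π)))·exp(−(8.65−9.02)²/(2·0.35²)) = 1.139835·exp(-0.55878) = 0.651882
  p_Cosmic = (1/(1.04·√(2π)))·exp(−(8.65−9.97)²/(2·1.04²)) = 0.383598·exp(-0.80547) = 0.171421
Unnormalised posteriors:
  π_Thermal·p_Thermal = 0.28 × 2.84628e-10 = 7.96958e-11
  π_Electronic·p_Electronic = 0.28 × 0.210717 = 0.0590006
  π_Acoustic·p_Acoustic = 0.24 × 0.651882 = 0.156452
  π_Cosmic·p_Cosmic = 0.20 × 0.171421 = 0.0342842
Marginal: 7.96958e-11 + 0.0590006 + 0.156452 + 0.0342842 = 0.249736
So the posterior for Source Electronic is 0.0590006 / 0.249736 ≈ 0.2363.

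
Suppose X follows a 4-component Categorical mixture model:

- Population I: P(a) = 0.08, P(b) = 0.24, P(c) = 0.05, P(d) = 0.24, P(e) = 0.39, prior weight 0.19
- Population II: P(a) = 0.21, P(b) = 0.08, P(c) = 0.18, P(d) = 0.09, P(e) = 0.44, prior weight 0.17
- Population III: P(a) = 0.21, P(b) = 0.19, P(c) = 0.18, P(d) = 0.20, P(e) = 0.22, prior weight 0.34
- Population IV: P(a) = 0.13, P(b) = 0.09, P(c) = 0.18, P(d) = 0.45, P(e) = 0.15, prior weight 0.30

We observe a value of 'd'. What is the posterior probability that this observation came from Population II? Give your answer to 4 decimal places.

By Bayes' theorem, P(k | x) = P(Z=k) f_k(x) / Σ_j P(Z=j) f_j(x).
Evaluate each component's likelihood at the observed value:
  f_I = P(d | comp) = 0.24
  f_II = P(d | comp) = 0.09
  f_III = P(d | comp) = 0.20
  f_IV = P(d | comp) = 0.45
Prior × likelihood for each component:
  P(Z=I)·f_I = 0.19 × 0.24 = 0.0456
  P(Z=II)·f_II = 0.17 × 0.09 = 0.0153
  P(Z=III)·f_III = 0.34 × 0.2 = 0.068
  P(Z=IV)·f_IV = 0.30 × 0.45 = 0.135
Sum: 0.0456 + 0.0153 + 0.068 + 0.135 = 0.2639
Responsibility of Population II: 0.0153 / 0.2639 ≈ 0.0580

0.0580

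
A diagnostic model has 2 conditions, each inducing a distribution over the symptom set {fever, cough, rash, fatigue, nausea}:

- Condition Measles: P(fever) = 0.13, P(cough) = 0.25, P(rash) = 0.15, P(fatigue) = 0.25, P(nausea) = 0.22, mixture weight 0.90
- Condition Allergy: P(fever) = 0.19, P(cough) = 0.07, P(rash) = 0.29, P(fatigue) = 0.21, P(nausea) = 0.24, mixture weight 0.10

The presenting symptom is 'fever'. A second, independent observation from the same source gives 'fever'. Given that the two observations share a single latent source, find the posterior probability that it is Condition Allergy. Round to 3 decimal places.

0.192

P(component k | x) = π_k·f_k(x) / marginal(x), where marginal(x) = Σ_j π_j·f_j(x).
Since both observations come from the same component, the likelihood for component k is f_k(x₁)·f_k(x₂).
  L_Measles = [P(fever | comp) = 0.13] × [0.13] = 0.0169
  L_Allergy = [P(fever | comp) = 0.19] × [0.19] = 0.0361
Prior × likelihood for each component:
  π_Measles·L_Measles = 0.90 × 0.0169 = 0.01521
  π_Allergy·L_Allergy = 0.10 × 0.0361 = 0.00361
Normaliser: 0.01521 + 0.00361 = 0.01882
P(Condition Allergy | x₁, x₂) ≈ 0.192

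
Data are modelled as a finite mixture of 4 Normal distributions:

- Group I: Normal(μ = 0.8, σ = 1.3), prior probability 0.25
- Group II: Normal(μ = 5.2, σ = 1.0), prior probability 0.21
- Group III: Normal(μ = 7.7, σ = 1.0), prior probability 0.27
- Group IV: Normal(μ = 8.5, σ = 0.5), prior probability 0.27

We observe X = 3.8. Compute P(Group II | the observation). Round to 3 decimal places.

0.853

P(component k | x) = w_k·f_k(x) / marginal(x), where marginal(x) = Σ_j w_j·f_j(x).
Evaluate each component's likelihood at the observed value:
  p_I = (1/(1.3·√(2π)))·exp(−(3.8−0.8)²/(2·1.3²)) = 0.306879·exp(-2.66272) = 0.0214073
  p_II = (1/(1.0·√(2π)))·exp(−(3.8−5.2)²/(2·1.0²)) = 0.398942·exp(-0.98000) = 0.149727
  p_III = (1/(1.0·√(2π)))·exp(−(3.8−7.7)²/(2·1.0²)) = 0.398942·exp(-7.60500) = 0.000198655
  p_IV = (1/(0.5·√(2π)))·exp(−(3.8−8.5)²/(2·0.5²)) = 0.797885·exp(-44.18000) = 5.18573e-20
Multiply by the mixture weights:
  w_I·p_I = 0.25 × 0.0214073 = 0.00535182
  w_II·p_II = 0.21 × 0.149727 = 0.0314428
  w_III·p_III = 0.27 × 0.000198655 = 5.3637e-05
  w_IV·p_IV = 0.27 × 5.18573e-20 = 1.40015e-20
Marginal: 0.00535182 + 0.0314428 + 5.3637e-05 + 1.40015e-20 = 0.0368482
Responsibility of Group II: 0.0314428 / 0.0368482 ≈ 0.853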